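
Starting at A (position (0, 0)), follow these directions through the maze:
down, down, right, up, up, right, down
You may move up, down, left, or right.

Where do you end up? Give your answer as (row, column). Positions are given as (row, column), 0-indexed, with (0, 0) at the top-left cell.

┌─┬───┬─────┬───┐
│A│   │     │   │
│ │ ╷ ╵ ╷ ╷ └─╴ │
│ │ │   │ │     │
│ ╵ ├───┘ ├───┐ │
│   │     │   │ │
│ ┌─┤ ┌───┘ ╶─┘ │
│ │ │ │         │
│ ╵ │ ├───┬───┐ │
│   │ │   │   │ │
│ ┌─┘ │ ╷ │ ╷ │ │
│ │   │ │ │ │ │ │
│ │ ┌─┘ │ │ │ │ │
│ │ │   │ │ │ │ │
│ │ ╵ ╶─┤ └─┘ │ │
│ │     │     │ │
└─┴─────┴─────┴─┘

Following directions step by step:
Start: (0, 0)
  down: (0, 0) → (1, 0)
  down: (1, 0) → (2, 0)
  right: (2, 0) → (2, 1)
  up: (2, 1) → (1, 1)
  up: (1, 1) → (0, 1)
  right: (0, 1) → (0, 2)
  down: (0, 2) → (1, 2)
Final position: (1, 2)

Path taken:

┌─┬───┬─────┬───┐
│A│↱ ↓│     │   │
│ │ ╷ ╵ ╷ ╷ └─╴ │
│↓│↑│B  │ │     │
│ ╵ ├───┘ ├───┐ │
│↳ ↑│     │   │ │
│ ┌─┤ ┌───┘ ╶─┘ │
│ │ │ │         │
│ ╵ │ ├───┬───┐ │
│   │ │   │   │ │
│ ┌─┘ │ ╷ │ ╷ │ │
│ │   │ │ │ │ │ │
│ │ ┌─┘ │ │ │ │ │
│ │ │   │ │ │ │ │
│ │ ╵ ╶─┤ └─┘ │ │
│ │     │     │ │
└─┴─────┴─────┴─┘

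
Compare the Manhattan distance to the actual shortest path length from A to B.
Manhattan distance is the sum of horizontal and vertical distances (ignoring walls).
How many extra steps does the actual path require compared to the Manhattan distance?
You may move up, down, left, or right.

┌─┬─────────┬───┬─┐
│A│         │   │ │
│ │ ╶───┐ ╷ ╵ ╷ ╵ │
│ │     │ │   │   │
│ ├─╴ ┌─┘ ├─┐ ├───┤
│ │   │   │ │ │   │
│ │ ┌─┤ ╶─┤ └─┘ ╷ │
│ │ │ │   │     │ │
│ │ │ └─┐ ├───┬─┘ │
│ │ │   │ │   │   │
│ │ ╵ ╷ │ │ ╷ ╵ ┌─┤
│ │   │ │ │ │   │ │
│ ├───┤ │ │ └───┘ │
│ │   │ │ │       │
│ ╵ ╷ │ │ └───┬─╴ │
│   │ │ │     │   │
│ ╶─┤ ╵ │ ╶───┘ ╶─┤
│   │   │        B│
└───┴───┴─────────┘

Manhattan distance: |8 - 0| + |8 - 0| = 16
Actual path length: 44
Extra steps: 44 - 16 = 28

Solution:

┌─┬─────────┬───┬─┐
│A│↱ → → ↓  │   │ │
│ │ ╶───┐ ╷ ╵ ╷ ╵ │
│↓│↑ ↰  │↓│   │   │
│ ├─╴ ┌─┘ ├─┐ ├───┤
│↓│↱ ↑│↓ ↲│ │ │   │
│ │ ┌─┤ ╶─┤ └─┘ ╷ │
│↓│↑│ │↳ ↓│     │ │
│ │ │ └─┐ ├───┬─┘ │
│↓│↑│↓ ↰│↓│   │   │
│ │ ╵ ╷ │ │ ╷ ╵ ┌─┤
│↓│↑ ↲│↑│↓│ │   │ │
│ ├───┤ │ │ └───┘ │
│↓│↱ ↓│↑│↓│       │
│ ╵ ╷ │ │ └───┬─╴ │
│↳ ↑│↓│↑│↓    │   │
│ ╶─┤ ╵ │ ╶───┘ ╶─┤
│   │↳ ↑│↳ → → → B│
└───┴───┴─────────┘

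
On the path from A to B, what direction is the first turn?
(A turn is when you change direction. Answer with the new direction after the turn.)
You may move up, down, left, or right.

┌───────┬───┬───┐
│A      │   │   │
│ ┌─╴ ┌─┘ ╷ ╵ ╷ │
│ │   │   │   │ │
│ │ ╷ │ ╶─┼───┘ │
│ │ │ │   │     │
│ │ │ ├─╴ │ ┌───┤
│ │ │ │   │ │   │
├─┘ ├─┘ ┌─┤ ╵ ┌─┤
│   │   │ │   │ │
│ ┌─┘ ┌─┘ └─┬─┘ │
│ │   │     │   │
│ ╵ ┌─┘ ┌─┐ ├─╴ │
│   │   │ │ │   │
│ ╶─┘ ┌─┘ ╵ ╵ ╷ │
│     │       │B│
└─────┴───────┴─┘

Directions: right, right, down, left, down, down, down, left, down, down, down, right, right, up, right, up, right, right, down, down, right, up, right, down
First turn direction: down

Solution:

┌───────┬───┬───┐
│A → ↓  │   │   │
│ ┌─╴ ┌─┘ ╷ ╵ ╷ │
│ │↓ ↲│   │   │ │
│ │ ╷ │ ╶─┼───┘ │
│ │↓│ │   │     │
│ │ │ ├─╴ │ ┌───┤
│ │↓│ │   │ │   │
├─┘ ├─┘ ┌─┤ ╵ ┌─┤
│↓ ↲│   │ │   │ │
│ ┌─┘ ┌─┘ └─┬─┘ │
│↓│   │↱ → ↓│   │
│ ╵ ┌─┘ ┌─┐ ├─╴ │
│↓  │↱ ↑│ │↓│↱ ↓│
│ ╶─┘ ┌─┘ ╵ ╵ ╷ │
│↳ → ↑│    ↳ ↑│B│
└─────┴───────┴─┘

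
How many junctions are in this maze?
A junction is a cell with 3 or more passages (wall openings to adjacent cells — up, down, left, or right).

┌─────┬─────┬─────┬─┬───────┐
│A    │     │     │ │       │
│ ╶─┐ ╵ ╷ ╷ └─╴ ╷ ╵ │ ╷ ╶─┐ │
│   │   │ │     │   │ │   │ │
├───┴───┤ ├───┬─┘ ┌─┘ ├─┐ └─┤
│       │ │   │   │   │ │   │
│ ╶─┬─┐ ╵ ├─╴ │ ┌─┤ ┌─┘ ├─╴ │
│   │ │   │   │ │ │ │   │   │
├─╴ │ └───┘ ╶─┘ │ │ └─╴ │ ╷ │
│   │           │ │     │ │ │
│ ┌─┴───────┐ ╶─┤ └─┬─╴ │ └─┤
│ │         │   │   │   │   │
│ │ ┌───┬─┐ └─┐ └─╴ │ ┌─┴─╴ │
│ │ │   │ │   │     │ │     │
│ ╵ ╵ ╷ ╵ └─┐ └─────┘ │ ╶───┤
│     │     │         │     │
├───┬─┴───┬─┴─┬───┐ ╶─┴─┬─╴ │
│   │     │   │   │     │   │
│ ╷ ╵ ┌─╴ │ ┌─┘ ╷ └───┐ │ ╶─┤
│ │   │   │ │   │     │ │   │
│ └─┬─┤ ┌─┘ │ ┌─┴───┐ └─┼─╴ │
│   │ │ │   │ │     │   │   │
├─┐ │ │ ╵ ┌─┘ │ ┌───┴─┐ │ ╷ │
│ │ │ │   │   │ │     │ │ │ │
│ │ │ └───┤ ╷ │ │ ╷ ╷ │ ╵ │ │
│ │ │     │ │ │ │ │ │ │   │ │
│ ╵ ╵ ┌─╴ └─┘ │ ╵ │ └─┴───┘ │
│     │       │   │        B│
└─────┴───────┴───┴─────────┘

Checking each cell for number of passages:

Junctions found (3+ passages):
  (0, 4): 3 passages
  (0, 7): 3 passages
  (0, 11): 3 passages
  (1, 8): 3 passages
  (3, 11): 3 passages
  (3, 13): 3 passages
  (4, 5): 3 passages
  (4, 6): 3 passages
  (4, 11): 3 passages
  (7, 1): 3 passages
  (7, 4): 3 passages
  (7, 9): 3 passages
  (10, 13): 3 passages
  (11, 6): 3 passages
  (11, 9): 3 passages
  (12, 2): 3 passages
  (13, 1): 3 passages
  (13, 4): 3 passages
Total junctions: 18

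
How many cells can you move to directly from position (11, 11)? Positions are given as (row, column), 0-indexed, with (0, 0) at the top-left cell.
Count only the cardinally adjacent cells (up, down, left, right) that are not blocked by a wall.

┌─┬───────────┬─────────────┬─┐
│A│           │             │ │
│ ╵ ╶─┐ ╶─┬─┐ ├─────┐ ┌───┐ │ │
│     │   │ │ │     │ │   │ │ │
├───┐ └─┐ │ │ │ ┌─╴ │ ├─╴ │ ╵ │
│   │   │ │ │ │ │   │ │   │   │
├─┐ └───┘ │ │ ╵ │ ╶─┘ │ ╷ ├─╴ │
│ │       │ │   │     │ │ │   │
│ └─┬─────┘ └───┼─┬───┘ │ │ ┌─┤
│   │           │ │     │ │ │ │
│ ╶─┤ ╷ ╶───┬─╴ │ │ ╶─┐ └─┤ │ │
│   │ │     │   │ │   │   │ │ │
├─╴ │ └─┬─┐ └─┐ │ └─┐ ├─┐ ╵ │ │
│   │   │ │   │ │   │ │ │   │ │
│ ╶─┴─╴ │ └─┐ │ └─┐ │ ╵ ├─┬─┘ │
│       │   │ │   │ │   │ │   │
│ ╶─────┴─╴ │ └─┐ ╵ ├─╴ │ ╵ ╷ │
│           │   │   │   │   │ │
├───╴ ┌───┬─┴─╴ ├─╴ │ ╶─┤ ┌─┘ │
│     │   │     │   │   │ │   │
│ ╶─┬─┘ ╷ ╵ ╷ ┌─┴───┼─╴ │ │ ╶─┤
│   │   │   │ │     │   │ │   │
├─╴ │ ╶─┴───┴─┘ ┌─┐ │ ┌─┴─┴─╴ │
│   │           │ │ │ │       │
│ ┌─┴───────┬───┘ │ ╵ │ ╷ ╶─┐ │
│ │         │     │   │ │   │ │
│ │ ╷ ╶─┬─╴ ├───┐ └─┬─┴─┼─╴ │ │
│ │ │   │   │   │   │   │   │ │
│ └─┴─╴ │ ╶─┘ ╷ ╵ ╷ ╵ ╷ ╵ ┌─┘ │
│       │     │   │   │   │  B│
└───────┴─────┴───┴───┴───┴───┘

Checking passable neighbors of (11, 11):
Neighbors: (12, 11), (11, 12)
Count: 2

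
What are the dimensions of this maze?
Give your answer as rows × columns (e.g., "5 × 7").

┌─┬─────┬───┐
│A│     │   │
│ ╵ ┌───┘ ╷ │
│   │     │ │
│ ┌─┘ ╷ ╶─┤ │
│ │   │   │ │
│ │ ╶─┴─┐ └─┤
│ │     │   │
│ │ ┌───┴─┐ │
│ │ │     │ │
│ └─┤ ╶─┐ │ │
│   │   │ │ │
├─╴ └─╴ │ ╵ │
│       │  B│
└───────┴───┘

Counting the maze dimensions:
Rows (vertical): 7
Columns (horizontal): 6
Dimensions: 7 × 6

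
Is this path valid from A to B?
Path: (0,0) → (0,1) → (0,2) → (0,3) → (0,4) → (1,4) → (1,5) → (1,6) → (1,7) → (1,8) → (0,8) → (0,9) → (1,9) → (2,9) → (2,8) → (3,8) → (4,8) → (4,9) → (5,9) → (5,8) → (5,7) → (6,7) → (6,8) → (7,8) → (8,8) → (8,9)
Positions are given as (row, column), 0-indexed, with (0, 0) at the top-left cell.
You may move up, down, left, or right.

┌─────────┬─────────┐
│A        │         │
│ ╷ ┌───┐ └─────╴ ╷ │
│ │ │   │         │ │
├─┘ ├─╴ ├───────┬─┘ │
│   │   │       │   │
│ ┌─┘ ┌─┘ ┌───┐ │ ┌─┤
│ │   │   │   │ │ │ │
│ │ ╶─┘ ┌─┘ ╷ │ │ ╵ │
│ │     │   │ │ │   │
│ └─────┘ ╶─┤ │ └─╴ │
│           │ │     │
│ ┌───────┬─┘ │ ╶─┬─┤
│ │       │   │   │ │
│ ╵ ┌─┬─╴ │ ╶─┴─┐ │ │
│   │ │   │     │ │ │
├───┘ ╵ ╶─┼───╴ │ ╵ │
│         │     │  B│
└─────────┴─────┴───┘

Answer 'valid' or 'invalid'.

Checking path validity:
Result: All consecutive moves are passable.

valid

Correct solution:

┌─────────┬─────────┐
│A → → → ↓│      ↱ ↓│
│ ╷ ┌───┐ └─────╴ ╷ │
│ │ │   │↳ → → → ↑│↓│
├─┘ ├─╴ ├───────┬─┘ │
│   │   │       │↓ ↲│
│ ┌─┘ ┌─┘ ┌───┐ │ ┌─┤
│ │   │   │   │ │↓│ │
│ │ ╶─┘ ┌─┘ ╷ │ │ ╵ │
│ │     │   │ │ │↳ ↓│
│ └─────┘ ╶─┤ │ └─╴ │
│           │ │↓ ← ↲│
│ ┌───────┬─┘ │ ╶─┬─┤
│ │       │   │↳ ↓│ │
│ ╵ ┌─┬─╴ │ ╶─┴─┐ │ │
│   │ │   │     │↓│ │
├───┘ ╵ ╶─┼───╴ │ ╵ │
│         │     │↳ B│
└─────────┴─────┴───┘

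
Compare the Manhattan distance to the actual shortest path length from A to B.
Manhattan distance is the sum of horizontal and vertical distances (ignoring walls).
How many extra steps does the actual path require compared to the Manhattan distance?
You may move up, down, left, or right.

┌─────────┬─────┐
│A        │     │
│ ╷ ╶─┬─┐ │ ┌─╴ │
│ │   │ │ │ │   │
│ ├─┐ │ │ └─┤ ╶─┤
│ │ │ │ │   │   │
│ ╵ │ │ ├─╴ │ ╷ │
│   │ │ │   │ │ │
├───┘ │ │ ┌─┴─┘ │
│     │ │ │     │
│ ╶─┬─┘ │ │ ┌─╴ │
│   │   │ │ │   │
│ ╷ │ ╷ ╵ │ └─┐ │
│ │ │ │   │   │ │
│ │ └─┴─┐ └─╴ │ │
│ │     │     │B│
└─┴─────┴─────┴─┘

Manhattan distance: |7 - 0| + |7 - 0| = 14
Actual path length: 24
Extra steps: 24 - 14 = 10

Solution:

┌─────────┬─────┐
│A → → → ↓│     │
│ ╷ ╶─┬─┐ │ ┌─╴ │
│ │   │ │↓│ │   │
│ ├─┐ │ │ └─┤ ╶─┤
│ │ │ │ │↳ ↓│   │
│ ╵ │ │ ├─╴ │ ╷ │
│   │ │ │↓ ↲│ │ │
├───┘ │ │ ┌─┴─┘ │
│     │ │↓│↱ → ↓│
│ ╶─┬─┘ │ │ ┌─╴ │
│   │   │↓│↑│  ↓│
│ ╷ │ ╷ ╵ │ └─┐ │
│ │ │ │  ↓│↑ ↰│↓│
│ │ └─┴─┐ └─╴ │ │
│ │     │↳ → ↑│B│
└─┴─────┴─────┴─┘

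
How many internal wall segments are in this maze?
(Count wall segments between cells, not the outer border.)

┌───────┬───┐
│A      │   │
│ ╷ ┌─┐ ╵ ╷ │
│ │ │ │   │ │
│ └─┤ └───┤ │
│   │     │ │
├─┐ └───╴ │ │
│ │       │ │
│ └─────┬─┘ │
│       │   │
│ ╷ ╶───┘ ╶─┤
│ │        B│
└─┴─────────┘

Counting internal wall segments:
Total internal walls: 25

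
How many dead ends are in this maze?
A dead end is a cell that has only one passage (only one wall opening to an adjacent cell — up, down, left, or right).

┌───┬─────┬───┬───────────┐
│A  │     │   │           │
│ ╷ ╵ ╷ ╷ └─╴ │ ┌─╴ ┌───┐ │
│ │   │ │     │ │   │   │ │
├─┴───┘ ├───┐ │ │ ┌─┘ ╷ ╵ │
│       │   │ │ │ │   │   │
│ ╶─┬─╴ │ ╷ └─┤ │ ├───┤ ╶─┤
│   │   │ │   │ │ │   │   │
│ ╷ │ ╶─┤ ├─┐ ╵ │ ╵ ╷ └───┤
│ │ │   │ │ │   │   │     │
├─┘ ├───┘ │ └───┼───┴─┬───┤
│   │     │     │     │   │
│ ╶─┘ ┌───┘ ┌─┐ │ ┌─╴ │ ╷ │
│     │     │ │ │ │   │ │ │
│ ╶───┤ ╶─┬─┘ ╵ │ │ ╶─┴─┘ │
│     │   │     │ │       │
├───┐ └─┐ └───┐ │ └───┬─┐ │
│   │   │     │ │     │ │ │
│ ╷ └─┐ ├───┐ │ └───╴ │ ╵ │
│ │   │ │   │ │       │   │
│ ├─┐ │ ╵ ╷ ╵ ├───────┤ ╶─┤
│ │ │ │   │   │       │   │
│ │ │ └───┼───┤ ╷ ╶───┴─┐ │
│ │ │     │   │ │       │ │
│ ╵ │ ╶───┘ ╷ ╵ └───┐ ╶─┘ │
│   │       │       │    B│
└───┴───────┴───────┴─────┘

Checking each cell for number of passages:

Dead ends found at positions:
  (0, 5)
  (1, 0)
  (2, 6)
  (2, 9)
  (3, 12)
  (4, 0)
  (4, 3)
  (4, 5)
  (4, 12)
  (6, 6)
  (6, 11)
  (7, 5)
  (8, 11)
  (10, 1)
  (10, 10)
  (11, 4)
  (11, 11)
  (12, 9)
Total dead ends: 18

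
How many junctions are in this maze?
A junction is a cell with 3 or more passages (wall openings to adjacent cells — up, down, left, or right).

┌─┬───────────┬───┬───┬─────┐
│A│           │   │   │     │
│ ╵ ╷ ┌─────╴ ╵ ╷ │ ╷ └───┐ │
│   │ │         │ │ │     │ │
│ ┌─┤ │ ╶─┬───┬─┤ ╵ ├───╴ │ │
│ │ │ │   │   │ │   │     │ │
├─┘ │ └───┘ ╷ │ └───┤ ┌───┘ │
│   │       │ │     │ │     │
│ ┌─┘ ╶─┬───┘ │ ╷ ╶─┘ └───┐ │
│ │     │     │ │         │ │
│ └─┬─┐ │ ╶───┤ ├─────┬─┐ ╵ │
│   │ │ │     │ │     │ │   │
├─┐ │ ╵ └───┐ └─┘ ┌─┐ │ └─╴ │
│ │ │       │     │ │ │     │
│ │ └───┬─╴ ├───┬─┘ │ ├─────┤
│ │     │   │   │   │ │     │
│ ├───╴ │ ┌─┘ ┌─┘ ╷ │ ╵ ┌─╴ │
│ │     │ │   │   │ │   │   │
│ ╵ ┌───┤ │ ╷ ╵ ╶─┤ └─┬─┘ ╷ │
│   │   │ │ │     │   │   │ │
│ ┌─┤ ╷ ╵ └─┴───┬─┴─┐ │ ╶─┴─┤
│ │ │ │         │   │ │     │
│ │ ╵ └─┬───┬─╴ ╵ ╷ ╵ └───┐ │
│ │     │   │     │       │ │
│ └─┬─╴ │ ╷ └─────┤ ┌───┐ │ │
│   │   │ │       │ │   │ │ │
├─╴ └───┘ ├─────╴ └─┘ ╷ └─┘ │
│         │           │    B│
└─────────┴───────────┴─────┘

Checking each cell for number of passages:

Junctions found (3+ passages):
  (0, 2): 3 passages
  (1, 0): 3 passages
  (1, 6): 3 passages
  (3, 2): 3 passages
  (3, 7): 3 passages
  (3, 8): 3 passages
  (3, 13): 3 passages
  (4, 2): 3 passages
  (4, 10): 3 passages
  (5, 13): 3 passages
  (6, 3): 3 passages
  (7, 9): 3 passages
  (8, 6): 3 passages
  (8, 13): 3 passages
  (9, 0): 3 passages
  (9, 7): 3 passages
  (10, 4): 3 passages
  (11, 2): 3 passages
  (11, 7): 3 passages
  (11, 9): 3 passages
  (11, 10): 3 passages
  (13, 1): 3 passages
  (13, 8): 3 passages
Total junctions: 23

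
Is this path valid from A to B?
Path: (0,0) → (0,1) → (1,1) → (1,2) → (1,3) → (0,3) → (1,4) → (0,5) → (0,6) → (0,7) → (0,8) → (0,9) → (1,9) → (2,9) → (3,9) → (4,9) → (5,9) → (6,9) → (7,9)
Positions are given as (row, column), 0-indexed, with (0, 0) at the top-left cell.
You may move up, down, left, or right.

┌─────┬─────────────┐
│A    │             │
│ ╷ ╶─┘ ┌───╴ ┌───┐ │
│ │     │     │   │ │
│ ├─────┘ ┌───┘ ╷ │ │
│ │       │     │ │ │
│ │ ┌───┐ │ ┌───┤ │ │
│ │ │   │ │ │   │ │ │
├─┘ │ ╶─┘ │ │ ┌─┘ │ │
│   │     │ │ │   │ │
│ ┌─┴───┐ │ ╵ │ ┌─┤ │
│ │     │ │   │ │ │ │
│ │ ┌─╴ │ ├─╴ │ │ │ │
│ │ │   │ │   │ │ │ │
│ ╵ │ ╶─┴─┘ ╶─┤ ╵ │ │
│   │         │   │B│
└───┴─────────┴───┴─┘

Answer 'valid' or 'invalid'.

Checking path validity:
Result: Invalid move at step 6: cannot move from (0, 3) to (1, 4).

invalid

Correct solution:

┌─────┬─────────────┐
│A ↓  │↱ → → → → → ↓│
│ ╷ ╶─┘ ┌───╴ ┌───┐ │
│ │↳ → ↑│     │   │↓│
│ ├─────┘ ┌───┘ ╷ │ │
│ │       │     │ │↓│
│ │ ┌───┐ │ ┌───┤ │ │
│ │ │   │ │ │   │ │↓│
├─┘ │ ╶─┘ │ │ ┌─┘ │ │
│   │     │ │ │   │↓│
│ ┌─┴───┐ │ ╵ │ ┌─┤ │
│ │     │ │   │ │ │↓│
│ │ ┌─╴ │ ├─╴ │ │ │ │
│ │ │   │ │   │ │ │↓│
│ ╵ │ ╶─┴─┘ ╶─┤ ╵ │ │
│   │         │   │B│
└───┴─────────┴───┴─┘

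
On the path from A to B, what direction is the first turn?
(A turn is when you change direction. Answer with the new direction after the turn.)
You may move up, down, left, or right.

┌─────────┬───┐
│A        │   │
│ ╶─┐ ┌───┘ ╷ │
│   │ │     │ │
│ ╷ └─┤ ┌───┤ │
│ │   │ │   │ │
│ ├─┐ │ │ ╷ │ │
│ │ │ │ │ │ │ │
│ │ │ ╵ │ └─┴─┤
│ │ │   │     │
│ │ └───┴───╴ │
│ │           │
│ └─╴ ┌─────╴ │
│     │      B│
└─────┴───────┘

Directions: down, down, down, down, down, down, right, right, up, right, right, right, right, down
First turn direction: right

Solution:

┌─────────┬───┐
│A        │   │
│ ╶─┐ ┌───┘ ╷ │
│↓  │ │     │ │
│ ╷ └─┤ ┌───┤ │
│↓│   │ │   │ │
│ ├─┐ │ │ ╷ │ │
│↓│ │ │ │ │ │ │
│ │ │ ╵ │ └─┴─┤
│↓│ │   │     │
│ │ └───┴───╴ │
│↓│  ↱ → → → ↓│
│ └─╴ ┌─────╴ │
│↳ → ↑│      B│
└─────┴───────┘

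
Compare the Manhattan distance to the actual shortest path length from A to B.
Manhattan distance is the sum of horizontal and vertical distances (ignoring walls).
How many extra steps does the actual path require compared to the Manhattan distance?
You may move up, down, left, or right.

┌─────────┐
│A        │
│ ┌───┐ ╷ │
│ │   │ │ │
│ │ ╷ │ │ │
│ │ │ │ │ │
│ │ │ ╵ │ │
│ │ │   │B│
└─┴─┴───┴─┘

Manhattan distance: |3 - 0| + |4 - 0| = 7
Actual path length: 7
Extra steps: 7 - 7 = 0

Solution:

┌─────────┐
│A → → → ↓│
│ ┌───┐ ╷ │
│ │   │ │↓│
│ │ ╷ │ │ │
│ │ │ │ │↓│
│ │ │ ╵ │ │
│ │ │   │B│
└─┴─┴───┴─┘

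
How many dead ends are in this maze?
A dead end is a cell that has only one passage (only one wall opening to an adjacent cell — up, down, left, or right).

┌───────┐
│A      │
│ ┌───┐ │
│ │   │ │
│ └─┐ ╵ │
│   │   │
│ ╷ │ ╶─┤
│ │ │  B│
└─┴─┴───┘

Checking each cell for number of passages:

Dead ends found at positions:
  (1, 1)
  (3, 0)
  (3, 1)
  (3, 3)
Total dead ends: 4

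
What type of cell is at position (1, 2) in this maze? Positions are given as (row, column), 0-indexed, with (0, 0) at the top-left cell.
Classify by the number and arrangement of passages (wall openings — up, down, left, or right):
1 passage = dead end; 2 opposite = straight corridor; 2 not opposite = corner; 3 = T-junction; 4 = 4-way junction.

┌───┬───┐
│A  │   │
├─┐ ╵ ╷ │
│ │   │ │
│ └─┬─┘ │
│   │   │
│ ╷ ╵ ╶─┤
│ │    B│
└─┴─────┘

Checking cell at (1, 2):
Number of passages: 2
Cell type: corner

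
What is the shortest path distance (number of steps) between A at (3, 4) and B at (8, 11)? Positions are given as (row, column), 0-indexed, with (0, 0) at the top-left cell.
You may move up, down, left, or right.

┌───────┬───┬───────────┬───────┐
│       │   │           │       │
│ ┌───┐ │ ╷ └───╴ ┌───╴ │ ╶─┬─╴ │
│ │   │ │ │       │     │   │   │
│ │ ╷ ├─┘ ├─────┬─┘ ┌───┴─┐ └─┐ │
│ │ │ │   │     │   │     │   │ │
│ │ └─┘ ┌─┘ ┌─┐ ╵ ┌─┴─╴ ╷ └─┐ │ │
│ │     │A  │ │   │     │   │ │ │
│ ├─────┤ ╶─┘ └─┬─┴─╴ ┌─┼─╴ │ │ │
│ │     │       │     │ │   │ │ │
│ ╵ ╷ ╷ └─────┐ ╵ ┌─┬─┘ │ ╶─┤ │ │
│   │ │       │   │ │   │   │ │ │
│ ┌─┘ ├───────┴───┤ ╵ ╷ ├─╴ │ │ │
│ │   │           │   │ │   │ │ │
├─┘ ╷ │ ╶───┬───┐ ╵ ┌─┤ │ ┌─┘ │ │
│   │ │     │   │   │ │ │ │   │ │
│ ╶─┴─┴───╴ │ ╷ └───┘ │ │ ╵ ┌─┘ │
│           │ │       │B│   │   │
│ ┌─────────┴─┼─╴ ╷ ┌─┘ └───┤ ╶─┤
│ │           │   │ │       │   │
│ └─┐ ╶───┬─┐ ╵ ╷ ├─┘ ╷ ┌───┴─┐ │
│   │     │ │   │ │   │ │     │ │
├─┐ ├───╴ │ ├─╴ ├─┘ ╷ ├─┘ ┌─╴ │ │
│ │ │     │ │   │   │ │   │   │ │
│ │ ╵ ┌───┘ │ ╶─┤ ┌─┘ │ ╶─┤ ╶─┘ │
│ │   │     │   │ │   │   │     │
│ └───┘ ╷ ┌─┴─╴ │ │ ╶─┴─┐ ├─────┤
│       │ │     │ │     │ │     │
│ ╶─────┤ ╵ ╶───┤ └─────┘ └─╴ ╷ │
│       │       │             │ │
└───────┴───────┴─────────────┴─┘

Finding path from (3, 4) to (8, 11):
Path: (3,4) → (4,4) → (4,5) → (4,6) → (4,7) → (5,7) → (5,8) → (4,8) → (4,9) → (4,10) → (3,10) → (3,11) → (2,11) → (2,12) → (3,12) → (3,13) → (4,13) → (4,12) → (5,12) → (5,13) → (6,13) → (6,12) → (7,12) → (8,12) → (8,13) → (7,13) → (7,14) → (6,14) → (5,14) → (4,14) → (3,14) → (2,14) → (2,13) → (1,13) → (1,12) → (0,12) → (0,13) → (0,14) → (0,15) → (1,15) → (2,15) → (3,15) → (4,15) → (5,15) → (6,15) → (7,15) → (8,15) → (8,14) → (9,14) → (9,15) → (10,15) → (11,15) → (12,15) → (12,14) → (12,13) → (11,13) → (11,14) → (10,14) → (10,13) → (10,12) → (11,12) → (11,11) → (12,11) → (12,12) → (13,12) → (14,12) → (14,11) → (14,10) → (14,9) → (14,8) → (13,8) → (12,8) → (11,8) → (11,9) → (10,9) → (10,10) → (9,10) → (9,11) → (8,11)
Distance: 78 steps

Solution:

┌───────┬───┬───────────┬───────┐
│       │   │           │↱ → → ↓│
│ ┌───┐ │ ╷ └───╴ ┌───╴ │ ╶─┬─╴ │
│ │   │ │ │       │     │↑ ↰│  ↓│
│ │ ╷ ├─┘ ├─────┬─┘ ┌───┴─┐ └─┐ │
│ │ │ │   │     │   │  ↱ ↓│↑ ↰│↓│
│ │ └─┘ ┌─┘ ┌─┐ ╵ ┌─┴─╴ ╷ └─┐ │ │
│ │     │A  │ │   │  ↱ ↑│↳ ↓│↑│↓│
│ ├─────┤ ╶─┘ └─┬─┴─╴ ┌─┼─╴ │ │ │
│ │     │↳ → → ↓│↱ → ↑│ │↓ ↲│↑│↓│
│ ╵ ╷ ╷ └─────┐ ╵ ┌─┬─┘ │ ╶─┤ │ │
│   │ │       │↳ ↑│ │   │↳ ↓│↑│↓│
│ ┌─┘ ├───────┴───┤ ╵ ╷ ├─╴ │ │ │
│ │   │           │   │ │↓ ↲│↑│↓│
├─┘ ╷ │ ╶───┬───┐ ╵ ┌─┤ │ ┌─┘ │ │
│   │ │     │   │   │ │ │↓│↱ ↑│↓│
│ ╶─┴─┴───╴ │ ╷ └───┘ │ │ ╵ ┌─┘ │
│           │ │       │B│↳ ↑│↓ ↲│
│ ┌─────────┴─┼─╴ ╷ ┌─┘ └───┤ ╶─┤
│ │           │   │ │↱ ↑    │↳ ↓│
│ └─┐ ╶───┬─┐ ╵ ╷ ├─┘ ╷ ┌───┴─┐ │
│   │     │ │   │ │↱ ↑│ │↓ ← ↰│↓│
├─┐ ├───╴ │ ├─╴ ├─┘ ╷ ├─┘ ┌─╴ │ │
│ │ │     │ │   │↱ ↑│ │↓ ↲│↱ ↑│↓│
│ │ ╵ ┌───┘ │ ╶─┤ ┌─┘ │ ╶─┤ ╶─┘ │
│ │   │     │   │↑│   │↳ ↓│↑ ← ↲│
│ └───┘ ╷ ┌─┴─╴ │ │ ╶─┴─┐ ├─────┤
│       │ │     │↑│     │↓│     │
│ ╶─────┤ ╵ ╶───┤ └─────┘ └─╴ ╷ │
│       │       │↑ ← ← ← ↲    │ │
└───────┴───────┴─────────────┴─┘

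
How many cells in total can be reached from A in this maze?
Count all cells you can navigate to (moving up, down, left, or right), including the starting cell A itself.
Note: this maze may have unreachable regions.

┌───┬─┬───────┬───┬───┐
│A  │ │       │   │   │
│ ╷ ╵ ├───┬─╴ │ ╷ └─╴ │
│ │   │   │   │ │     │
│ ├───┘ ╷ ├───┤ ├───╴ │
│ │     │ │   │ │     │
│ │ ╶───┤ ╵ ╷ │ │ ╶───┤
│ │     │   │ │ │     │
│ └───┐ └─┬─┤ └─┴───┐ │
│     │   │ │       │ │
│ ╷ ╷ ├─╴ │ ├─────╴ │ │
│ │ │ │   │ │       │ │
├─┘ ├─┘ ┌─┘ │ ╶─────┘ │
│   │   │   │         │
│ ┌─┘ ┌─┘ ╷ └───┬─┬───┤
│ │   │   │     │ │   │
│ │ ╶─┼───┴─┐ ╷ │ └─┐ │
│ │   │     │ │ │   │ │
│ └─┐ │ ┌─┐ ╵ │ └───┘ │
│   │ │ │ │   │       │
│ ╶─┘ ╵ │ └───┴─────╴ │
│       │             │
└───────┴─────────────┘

Using BFS/flood-fill to find all reachable cells from A:
Maze size: 11 × 11 = 121 total cells
9 cell(s) are walled off and cannot be reached from A.
Reachable cells: 112

Reachable region (· marks reachable cells):

┌───┬─┬───────┬───┬───┐
│A ·│·│       │· ·│· ·│
│ ╷ ╵ ├───┬─╴ │ ╷ └─╴ │
│·│· ·│· ·│   │·│· · ·│
│ ├───┘ ╷ ├───┤ ├───╴ │
│·│· · ·│·│· ·│·│· · ·│
│ │ ╶───┤ ╵ ╷ │ │ ╶───┤
│·│· · ·│· ·│·│·│· · ·│
│ └───┐ └─┬─┤ └─┴───┐ │
│· · ·│· ·│·│· · · ·│·│
│ ╷ ╷ ├─╴ │ ├─────╴ │ │
│·│·│·│· ·│·│· · · ·│·│
├─┘ ├─┘ ┌─┘ │ ╶─────┘ │
│· ·│· ·│· ·│· · · · ·│
│ ┌─┘ ┌─┘ ╷ └───┬─┬───┤
│·│· ·│· ·│· · ·│ │· ·│
│ │ ╶─┼───┴─┐ ╷ │ └─┐ │
│·│· ·│· · ·│·│·│   │·│
│ └─┐ │ ┌─┐ ╵ │ └───┘ │
│· ·│·│·│·│· ·│· · · ·│
│ ╶─┘ ╵ │ └───┴─────╴ │
│· · · ·│· · · · · · ·│
└───────┴─────────────┘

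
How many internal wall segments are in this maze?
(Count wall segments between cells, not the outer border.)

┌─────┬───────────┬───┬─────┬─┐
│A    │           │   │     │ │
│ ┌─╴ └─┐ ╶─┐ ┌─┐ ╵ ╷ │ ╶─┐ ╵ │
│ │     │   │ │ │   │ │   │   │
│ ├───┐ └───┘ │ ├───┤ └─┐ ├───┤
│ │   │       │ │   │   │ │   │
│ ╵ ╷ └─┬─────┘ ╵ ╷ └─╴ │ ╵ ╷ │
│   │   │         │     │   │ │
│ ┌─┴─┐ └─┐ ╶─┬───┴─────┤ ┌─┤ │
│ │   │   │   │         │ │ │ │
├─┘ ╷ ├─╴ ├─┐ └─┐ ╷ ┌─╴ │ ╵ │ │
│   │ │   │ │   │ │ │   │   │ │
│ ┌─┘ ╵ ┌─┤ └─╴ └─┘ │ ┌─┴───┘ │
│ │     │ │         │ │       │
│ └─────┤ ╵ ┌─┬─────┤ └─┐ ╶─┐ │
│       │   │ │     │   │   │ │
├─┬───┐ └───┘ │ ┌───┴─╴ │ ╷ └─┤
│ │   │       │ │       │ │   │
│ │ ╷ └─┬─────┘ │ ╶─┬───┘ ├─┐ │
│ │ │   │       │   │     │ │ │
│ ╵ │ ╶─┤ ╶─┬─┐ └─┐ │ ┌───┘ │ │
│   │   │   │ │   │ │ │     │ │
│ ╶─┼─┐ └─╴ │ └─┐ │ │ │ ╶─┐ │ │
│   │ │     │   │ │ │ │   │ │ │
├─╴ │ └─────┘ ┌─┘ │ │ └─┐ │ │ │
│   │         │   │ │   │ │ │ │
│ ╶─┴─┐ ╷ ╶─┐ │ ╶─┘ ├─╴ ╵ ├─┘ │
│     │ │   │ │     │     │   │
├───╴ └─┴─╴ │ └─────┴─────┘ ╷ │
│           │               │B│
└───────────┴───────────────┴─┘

Counting internal wall segments:
Total internal walls: 196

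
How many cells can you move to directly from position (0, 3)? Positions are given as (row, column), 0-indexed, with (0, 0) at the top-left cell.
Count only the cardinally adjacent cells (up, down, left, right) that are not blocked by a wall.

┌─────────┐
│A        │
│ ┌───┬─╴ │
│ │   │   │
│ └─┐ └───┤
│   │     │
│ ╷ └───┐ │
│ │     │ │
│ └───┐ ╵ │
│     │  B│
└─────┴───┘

Checking passable neighbors of (0, 3):
Neighbors: (0, 2), (0, 4)
Count: 2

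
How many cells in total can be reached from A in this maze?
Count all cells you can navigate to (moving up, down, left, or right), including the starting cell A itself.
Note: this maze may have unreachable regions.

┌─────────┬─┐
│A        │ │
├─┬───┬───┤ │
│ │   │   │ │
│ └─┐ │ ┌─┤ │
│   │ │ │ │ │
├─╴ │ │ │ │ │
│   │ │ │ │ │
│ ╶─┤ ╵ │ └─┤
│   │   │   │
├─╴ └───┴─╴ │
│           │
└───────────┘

Using BFS/flood-fill to find all reachable cells from A:
Maze size: 6 × 6 = 36 total cells
31 cell(s) are walled off and cannot be reached from A.
Reachable cells: 5

Reachable region (· marks reachable cells):

┌─────────┬─┐
│A · · · ·│ │
├─┬───┬───┤ │
│ │   │   │ │
│ └─┐ │ ┌─┤ │
│   │ │ │ │ │
├─╴ │ │ │ │ │
│   │ │ │ │ │
│ ╶─┤ ╵ │ └─┤
│   │   │   │
├─╴ └───┴─╴ │
│           │
└───────────┘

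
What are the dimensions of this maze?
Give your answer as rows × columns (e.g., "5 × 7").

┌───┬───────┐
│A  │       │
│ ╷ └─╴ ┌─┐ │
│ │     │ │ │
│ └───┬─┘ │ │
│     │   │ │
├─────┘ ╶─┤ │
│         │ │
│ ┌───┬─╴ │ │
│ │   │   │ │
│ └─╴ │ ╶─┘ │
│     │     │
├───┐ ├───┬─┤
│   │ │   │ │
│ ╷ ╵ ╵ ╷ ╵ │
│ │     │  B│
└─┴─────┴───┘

Counting the maze dimensions:
Rows (vertical): 8
Columns (horizontal): 6
Dimensions: 8 × 6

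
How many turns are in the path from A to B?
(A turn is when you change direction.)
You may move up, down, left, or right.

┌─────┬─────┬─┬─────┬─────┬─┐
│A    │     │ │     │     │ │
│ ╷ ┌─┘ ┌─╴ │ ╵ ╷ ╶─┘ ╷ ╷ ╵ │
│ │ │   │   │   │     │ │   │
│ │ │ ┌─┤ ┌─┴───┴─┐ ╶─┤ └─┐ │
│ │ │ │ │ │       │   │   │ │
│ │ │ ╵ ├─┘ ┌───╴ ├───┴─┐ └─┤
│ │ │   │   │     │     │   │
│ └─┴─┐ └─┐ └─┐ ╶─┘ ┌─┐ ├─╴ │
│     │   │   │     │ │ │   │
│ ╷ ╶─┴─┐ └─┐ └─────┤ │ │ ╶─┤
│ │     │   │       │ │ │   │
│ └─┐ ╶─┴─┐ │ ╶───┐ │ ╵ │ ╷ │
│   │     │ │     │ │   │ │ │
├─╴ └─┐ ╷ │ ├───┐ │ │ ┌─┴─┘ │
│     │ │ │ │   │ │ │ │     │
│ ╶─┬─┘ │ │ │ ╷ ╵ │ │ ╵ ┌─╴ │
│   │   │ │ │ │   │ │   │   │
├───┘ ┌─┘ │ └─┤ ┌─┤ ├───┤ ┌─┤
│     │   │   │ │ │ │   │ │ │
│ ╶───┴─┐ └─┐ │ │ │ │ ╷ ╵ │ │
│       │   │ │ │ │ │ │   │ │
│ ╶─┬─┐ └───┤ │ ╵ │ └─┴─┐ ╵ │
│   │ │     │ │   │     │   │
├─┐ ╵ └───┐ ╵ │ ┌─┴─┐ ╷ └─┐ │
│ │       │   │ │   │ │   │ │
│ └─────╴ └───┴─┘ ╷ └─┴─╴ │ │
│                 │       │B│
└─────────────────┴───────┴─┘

Directions: down, down, down, down, right, down, right, down, right, down, down, left, down, left, left, down, down, right, down, right, right, right, down, right, right, right, right, up, right, down, right, right, right, up, left, up, left, left, up, up, up, up, up, up, left, left, left, up, left, up, up, right, right, right, down, left, down, right, right, up, right, right, down, down, down, left, down, down, right, up, right, right, down, left, down, down, down, right, down, down
Number of turns: 46

Solution:

┌─────┬─────┬─┬─────┬─────┬─┐
│A    │     │ │     │     │ │
│ ╷ ┌─┘ ┌─╴ │ ╵ ╷ ╶─┘ ╷ ╷ ╵ │
│↓│ │   │   │   │     │ │   │
│ │ │ ┌─┤ ┌─┴───┴─┐ ╶─┤ └─┐ │
│↓│ │ │ │ │↱ → → ↓│   │   │ │
│ │ │ ╵ ├─┘ ┌───╴ ├───┴─┐ └─┤
│↓│ │   │  ↑│  ↓ ↲│↱ → ↓│   │
│ └─┴─┐ └─┐ └─┐ ╶─┘ ┌─┐ ├─╴ │
│↳ ↓  │   │↑ ↰│↳ → ↑│ │↓│   │
│ ╷ ╶─┴─┐ └─┐ └─────┤ │ │ ╶─┤
│ │↳ ↓  │   │↑ ← ← ↰│ │↓│   │
│ └─┐ ╶─┴─┐ │ ╶───┐ │ ╵ │ ╷ │
│   │↳ ↓  │ │     │↑│↓ ↲│ │ │
├─╴ └─┐ ╷ │ ├───┐ │ │ ┌─┴─┘ │
│     │↓│ │ │   │ │↑│↓│↱ → ↓│
│ ╶─┬─┘ │ │ │ ╷ ╵ │ │ ╵ ┌─╴ │
│   │↓ ↲│ │ │ │   │↑│↳ ↑│↓ ↲│
├───┘ ┌─┘ │ └─┤ ┌─┤ ├───┤ ┌─┤
│↓ ← ↲│   │   │ │ │↑│   │↓│ │
│ ╶───┴─┐ └─┐ │ │ │ │ ╷ ╵ │ │
│↓      │   │ │ │ │↑│ │  ↓│ │
│ ╶─┬─┐ └───┤ │ ╵ │ └─┴─┐ ╵ │
│↳ ↓│ │     │ │   │↑ ← ↰│↳ ↓│
├─┐ ╵ └───┐ ╵ │ ┌─┴─┐ ╷ └─┐ │
│ │↳ → → ↓│   │ │↱ ↓│ │↑ ↰│↓│
│ └─────╴ └───┴─┘ ╷ └─┴─╴ │ │
│        ↳ → → → ↑│↳ → → ↑│B│
└─────────────────┴───────┴─┘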